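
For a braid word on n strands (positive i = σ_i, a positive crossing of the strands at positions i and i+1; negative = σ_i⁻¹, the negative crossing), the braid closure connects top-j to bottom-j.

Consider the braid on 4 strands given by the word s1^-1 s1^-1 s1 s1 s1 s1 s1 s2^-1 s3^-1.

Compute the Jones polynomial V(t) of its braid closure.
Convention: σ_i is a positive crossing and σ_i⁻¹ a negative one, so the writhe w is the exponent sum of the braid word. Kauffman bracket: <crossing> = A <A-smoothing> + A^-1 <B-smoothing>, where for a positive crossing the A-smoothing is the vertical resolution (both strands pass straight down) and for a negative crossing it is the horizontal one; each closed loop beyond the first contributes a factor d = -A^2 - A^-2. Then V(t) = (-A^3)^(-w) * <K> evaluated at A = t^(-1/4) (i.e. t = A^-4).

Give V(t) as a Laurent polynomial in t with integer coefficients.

-t^4 + t^3 + t

Derivation:
The presented braid s1^-1 s1^-1 s1 s1 s1 s1 s1 s2^-1 s3^-1 on 4 strands reduces by inverse Markov moves (closure unchanged at each step):
  Destabilize: the word has the form β·s3^-1 where s3^-1 occurs only as the final letter (β ∈ B_3); drop it and the last strand → 3 strands.
  Destabilize: the word has the form β·s2^-1 where s2^-1 occurs only as the final letter (β ∈ B_2); drop it and the last strand → 2 strands.
  Deconjugate: the word is γ·β·γ⁻¹ with γ = s1^-1 s1^-1 (prefix) and γ⁻¹ = s1 s1 (suffix); strip both.
Reduced to β = s1 s1 s1 on 2 strands, 3 crossings.
Compute on β:
Braid: s1 s1 s1 on 2 strands, 3 crossings.
Writhe w = (#positive) - (#negative) = 3 - 0 = 3.
Computing the Kauffman bracket via state sum. There are 2^3 = 8 states.
Smooth each crossing (0=||, 1=⌣⌢); contribution A^(Σ sign_k(1-2s_k)) * d^(L-1).
  state 000: A-exp=+3, loops=2, term = A^3 * d^1
  state 001: A-exp=+1, loops=1, term = A^1 * d^0
  state 010: A-exp=+1, loops=1, term = A^1 * d^0
  state 011: A-exp=-1, loops=2, term = A^-1 * d^1
  state 100: A-exp=+1, loops=1, term = A^1 * d^0
  state 101: A-exp=-1, loops=2, term = A^-1 * d^1
  state 110: A-exp=-1, loops=2, term = A^-1 * d^1
  state 111: A-exp=-3, loops=3, term = A^-3 * d^2
Collect the terms by A-exponent (count of states per loop number):
Powers of d = -A^2 - A^-2: d^2 = A^4 + 2 + A^-4.
  A^3 * (d) = -A^5 - A
  A^1 * (3) = 3*A
  A^-1 * (3*d) = -3*A - 3*A^-3
  A^-3 * (d^2) = A + 2*A^-3 + A^-7
Summing the groups: <K> = -A^5 - A^-3 + A^-7
Normalise by the writhe: (-A^3)^(-w) = (-A^3)^(-3) = -A^-9, so f(A) = -A^-9 * <K> = A^-4 + A^-12 - A^-16.
Substitute A = t^(-1/4), i.e. A^e → t^(-e/4): V(t) = -t^4 + t^3 + t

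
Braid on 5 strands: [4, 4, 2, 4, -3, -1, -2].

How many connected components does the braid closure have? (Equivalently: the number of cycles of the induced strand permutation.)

Track the strand permutation on 5 strands, starting from identity.
  step 1: s4 swaps positions 4,5 -> [1 2 3 5 4]
  step 2: s4 swaps positions 4,5 -> [1 2 3 4 5]
  step 3: s2 swaps positions 2,3 -> [1 3 2 4 5]
  step 4: s4 swaps positions 4,5 -> [1 3 2 5 4]
  step 5: s3^-1 swaps positions 3,4 -> [1 3 5 2 4]
  step 6: s1^-1 swaps positions 1,2 -> [3 1 5 2 4]
  step 7: s2^-1 swaps positions 2,3 -> [3 5 1 2 4]
Final permutation (position -> original strand): [3 5 1 2 4]
Closure components = cycle count of this permutation = 2.

Answer: 2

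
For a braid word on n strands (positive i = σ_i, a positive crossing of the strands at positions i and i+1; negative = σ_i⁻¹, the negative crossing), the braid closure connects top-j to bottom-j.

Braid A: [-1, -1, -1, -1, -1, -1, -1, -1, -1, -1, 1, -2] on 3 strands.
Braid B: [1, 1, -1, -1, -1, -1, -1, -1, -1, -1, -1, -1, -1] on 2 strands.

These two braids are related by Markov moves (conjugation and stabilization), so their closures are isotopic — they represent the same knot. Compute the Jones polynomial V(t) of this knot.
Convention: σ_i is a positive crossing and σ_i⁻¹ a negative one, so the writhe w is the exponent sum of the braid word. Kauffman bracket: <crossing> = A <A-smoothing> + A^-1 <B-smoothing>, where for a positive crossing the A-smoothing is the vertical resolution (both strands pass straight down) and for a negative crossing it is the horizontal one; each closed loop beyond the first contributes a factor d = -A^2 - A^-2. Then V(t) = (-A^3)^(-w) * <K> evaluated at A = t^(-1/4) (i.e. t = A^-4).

t^-4 + t^-6 - t^-7 + t^-8 - t^-9 + t^-10 - t^-11 + t^-12 - t^-13

Derivation:
Markov-equivalent braids have isotopic closures, hence identical knot invariants. Strip the Markov moves from each word to reach a common short braid β, then compute V(t) once on β.
Braid A: s1^-1 s1^-1 s1^-1 s1^-1 s1^-1 s1^-1 s1^-1 s1^-1 s1^-1 s1^-1 s1 s2^-1 on 3 strands reduces by inverse Markov moves (closure unchanged at each step):
  Destabilize: the word has the form β·s2^-1 where s2^-1 occurs only as the final letter (β ∈ B_2); drop it and the last strand → 2 strands.
  Deconjugate: the word is γ·β·γ⁻¹ with γ = s1^-1 (prefix) and γ⁻¹ = s1 (suffix); strip both.
Reduced to β = s1^-1 s1^-1 s1^-1 s1^-1 s1^-1 s1^-1 s1^-1 s1^-1 s1^-1 on 2 strands, 9 crossings.
Braid B: s1 s1 s1^-1 s1^-1 s1^-1 s1^-1 s1^-1 s1^-1 s1^-1 s1^-1 s1^-1 s1^-1 s1^-1 on 2 strands reduces by inverse Markov moves (closure unchanged at each step):
  Deconjugate: the word is γ·β·γ⁻¹ with γ = s1 s1 (prefix) and γ⁻¹ = s1^-1 s1^-1 (suffix); strip both.
Reduced to β = s1^-1 s1^-1 s1^-1 s1^-1 s1^-1 s1^-1 s1^-1 s1^-1 s1^-1 on 2 strands, 9 crossings.
Both give the same β = s1^-1 s1^-1 s1^-1 s1^-1 s1^-1 s1^-1 s1^-1 s1^-1 s1^-1 on 2 strands, so one state sum suffices:
Braid: s1^-1 s1^-1 s1^-1 s1^-1 s1^-1 s1^-1 s1^-1 s1^-1 s1^-1 on 2 strands, 9 crossings.
Writhe w = (#positive) - (#negative) = 0 - 9 = -9.
Computing the Kauffman bracket via state sum. There are 2^9 = 512 states.
For each crossing: s=0 is the vertical smoothing, s=1 horizontal. Crossing k contributes A^(sign_k * (1 - 2*s_k)); loop factor d = -A^2 - A^-2.
Tabulate the states by total A-exponent and number of loops L (A-exp: L × count):
  A^9: L=9 ×1
  A^7: L=8 ×9
  A^5: L=7 ×36
  A^3: L=6 ×84
  A^1: L=5 ×126
  A^-1: L=4 ×126
  A^-3: L=3 ×84
  A^-5: L=2 ×36
  A^-7: L=1 ×9
  A^-9: L=2 ×1
Each group contributes A^e * Σ count * d^(L-1):
Powers of d = -A^2 - A^-2: d^2 = A^4 + 2 + A^-4; d^3 = -A^6 - 3*A^2 - 3*A^-2 - A^-6; d^4 = A^8 + 4*A^4 + 6 + 4*A^-4 + A^-8; d^5 = -A^10 - 5*A^6 - 10*A^2 - 10*A^-2 - 5*A^-6 - A^-10; d^6 = A^12 + 6*A^8 + 15*A^4 + 20 + 15*A^-4 + 6*A^-8 + A^-12; d^7 = -A^14 - 7*A^10 - 21*A^6 - 35*A^2 - 35*A^-2 - 21*A^-6 - 7*A^-10 - A^-14; d^8 = A^16 + 8*A^12 + 28*A^8 + 56*A^4 + 70 + 56*A^-4 + 28*A^-8 + 8*A^-12 + A^-16.
  A^9 * (d^8) = A^25 + 8*A^21 + 28*A^17 + 56*A^13 + 70*A^9 + 56*A^5 + 28*A + 8*A^-3 + A^-7
  A^7 * (9*d^7) = -9*A^21 - 63*A^17 - 189*A^13 - 315*A^9 - 315*A^5 - 189*A - 63*A^-3 - 9*A^-7
  A^5 * (36*d^6) = 36*A^17 + 216*A^13 + 540*A^9 + 720*A^5 + 540*A + 216*A^-3 + 36*A^-7
  A^3 * (84*d^5) = -84*A^13 - 420*A^9 - 840*A^5 - 840*A - 420*A^-3 - 84*A^-7
  A^1 * (126*d^4) = 126*A^9 + 504*A^5 + 756*A + 504*A^-3 + 126*A^-7
  A^-1 * (126*d^3) = -126*A^5 - 378*A - 378*A^-3 - 126*A^-7
  A^-3 * (84*d^2) = 84*A + 168*A^-3 + 84*A^-7
  A^-5 * (36*d) = -36*A^-3 - 36*A^-7
  A^-7 * (9) = 9*A^-7
  A^-9 * (d) = -A^-7 - A^-11
Summing the groups: <K> = A^25 - A^21 + A^17 - A^13 + A^9 - A^5 + A - A^-3 - A^-11
Normalise by the writhe: (-A^3)^(-w) = (-A^3)^(9) = -A^27, so f(A) = -A^27 * <K> = -A^52 + A^48 - A^44 + A^40 - A^36 + A^32 - A^28 + A^24 + A^16.
Substitute A = t^(-1/4), i.e. A^e → t^(-e/4): V(t) = t^-4 + t^-6 - t^-7 + t^-8 - t^-9 + t^-10 - t^-11 + t^-12 - t^-13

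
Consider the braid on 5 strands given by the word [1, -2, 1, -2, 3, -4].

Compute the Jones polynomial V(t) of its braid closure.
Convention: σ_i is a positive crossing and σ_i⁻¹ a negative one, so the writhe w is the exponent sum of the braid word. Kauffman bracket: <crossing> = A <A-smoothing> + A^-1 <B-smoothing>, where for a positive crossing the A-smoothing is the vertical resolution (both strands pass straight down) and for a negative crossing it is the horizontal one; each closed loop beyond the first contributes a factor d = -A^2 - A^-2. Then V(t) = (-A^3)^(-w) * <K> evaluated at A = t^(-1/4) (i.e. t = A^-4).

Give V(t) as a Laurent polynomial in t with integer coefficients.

t^2 - t + 1 - t^-1 + t^-2

Derivation:
The presented braid s1 s2^-1 s1 s2^-1 s3 s4^-1 on 5 strands reduces by inverse Markov moves (closure unchanged at each step):
  Destabilize: the word has the form β·s4^-1 where s4^-1 occurs only as the final letter (β ∈ B_4); drop it and the last strand → 4 strands.
  Destabilize: the word has the form β·s3 where s3 occurs only as the final letter (β ∈ B_3); drop it and the last strand → 3 strands.
Reduced to β = s1 s2^-1 s1 s2^-1 on 3 strands, 4 crossings.
Compute on β:
Braid: s1 s2^-1 s1 s2^-1 on 3 strands, 4 crossings.
Writhe w = (#positive) - (#negative) = 2 - 2 = 0.
Computing the Kauffman bracket via state sum. There are 2^4 = 16 states.
Smooth each crossing (0=||, 1=⌣⌢); contribution A^(Σ sign_k(1-2s_k)) * d^(L-1).
  state 0000: A-exp=+0, loops=3, term = A^0 * d^2
  state 0001: A-exp=+2, loops=2, term = A^2 * d^1
  state 0010: A-exp=-2, loops=2, term = A^-2 * d^1
  state 0011: A-exp=+0, loops=1, term = A^0 * d^0
  state 0100: A-exp=+2, loops=2, term = A^2 * d^1
  state 0101: A-exp=+4, loops=3, term = A^4 * d^2
  state 0110: A-exp=+0, loops=1, term = A^0 * d^0
  state 0111: A-exp=+2, loops=2, term = A^2 * d^1
  state 1000: A-exp=-2, loops=2, term = A^-2 * d^1
  state 1001: A-exp=+0, loops=1, term = A^0 * d^0
  state 1010: A-exp=-4, loops=3, term = A^-4 * d^2
  state 1011: A-exp=-2, loops=2, term = A^-2 * d^1
  state 1100: A-exp=+0, loops=1, term = A^0 * d^0
  state 1101: A-exp=+2, loops=2, term = A^2 * d^1
  state 1110: A-exp=-2, loops=2, term = A^-2 * d^1
  state 1111: A-exp=+0, loops=1, term = A^0 * d^0
Collect the terms by A-exponent (count of states per loop number):
Powers of d = -A^2 - A^-2: d^2 = A^4 + 2 + A^-4.
  A^4 * (d^2) = A^8 + 2*A^4 + 1
  A^2 * (4*d) = -4*A^4 - 4
  A^0 * (5 + d^2) = A^4 + 7 + A^-4
  A^-2 * (4*d) = -4 - 4*A^-4
  A^-4 * (d^2) = 1 + 2*A^-4 + A^-8
Summing the groups: <K> = A^8 - A^4 + 1 - A^-4 + A^-8
Normalise by the writhe: (-A^3)^(-w) = (-A^3)^(0) = 1, so f(A) = 1 * <K> = A^8 - A^4 + 1 - A^-4 + A^-8.
Substitute A = t^(-1/4), i.e. A^e → t^(-e/4): V(t) = t^2 - t + 1 - t^-1 + t^-2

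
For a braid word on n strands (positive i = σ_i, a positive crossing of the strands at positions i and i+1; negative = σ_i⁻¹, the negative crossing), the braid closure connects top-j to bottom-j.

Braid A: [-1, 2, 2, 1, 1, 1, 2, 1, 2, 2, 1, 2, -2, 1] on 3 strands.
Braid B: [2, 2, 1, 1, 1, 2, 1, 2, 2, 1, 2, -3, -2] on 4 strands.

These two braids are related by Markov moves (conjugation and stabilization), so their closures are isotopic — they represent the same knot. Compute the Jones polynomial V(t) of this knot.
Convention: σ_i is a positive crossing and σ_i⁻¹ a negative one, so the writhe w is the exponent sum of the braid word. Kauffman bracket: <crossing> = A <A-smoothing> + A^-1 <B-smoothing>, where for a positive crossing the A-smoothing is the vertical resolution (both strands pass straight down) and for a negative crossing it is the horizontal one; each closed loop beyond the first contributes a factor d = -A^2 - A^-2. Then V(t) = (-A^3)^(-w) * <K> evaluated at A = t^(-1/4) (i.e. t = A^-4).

-t^10 + t^6 + t^4

Derivation:
Markov-equivalent braids have isotopic closures, hence identical knot invariants. Strip the Markov moves from each word to reach a common short braid β, then compute V(t) once on β.
Braid A: s1^-1 s2 s2 s1 s1 s1 s2 s1 s2 s2 s1 s2 s2^-1 s1 on 3 strands reduces by inverse Markov moves (closure unchanged at each step):
  Deconjugate: the word is γ·β·γ⁻¹ with γ = s1^-1 s2 (prefix) and γ⁻¹ = s2^-1 s1 (suffix); strip both.
Reduced to β = s2 s1 s1 s1 s2 s1 s2 s2 s1 s2 on 3 strands, 10 crossings.
Braid B: s2 s2 s1 s1 s1 s2 s1 s2 s2 s1 s2 s3^-1 s2^-1 on 4 strands reduces by inverse Markov moves (closure unchanged at each step):
  Deconjugate: the word is γ·β·γ⁻¹ with γ = s2 (prefix) and γ⁻¹ = s2^-1 (suffix); strip both.
  Destabilize: the word has the form β·s3^-1 where s3^-1 occurs only as the final letter (β ∈ B_3); drop it and the last strand → 3 strands.
Reduced to β = s2 s1 s1 s1 s2 s1 s2 s2 s1 s2 on 3 strands, 10 crossings.
Both give the same β = s2 s1 s1 s1 s2 s1 s2 s2 s1 s2 on 3 strands, so one state sum suffices:
Braid: s2 s1 s1 s1 s2 s1 s2 s2 s1 s2 on 3 strands, 10 crossings.
Writhe w = (#positive) - (#negative) = 10 - 0 = 10.
Enumerate smoothing states for the bracket polynomial. There are 2^10 = 1024 states.
Smooth each crossing (0=||, 1=⌣⌢); contribution A^(Σ sign_k(1-2s_k)) * d^(L-1).
Tabulate the states by total A-exponent and number of loops L (A-exp: L × count):
  A^10: L=3 ×1
  A^8: L=2 ×10
  A^6: L=1 ×25, L=3 ×20
  A^4: L=2 ×100, L=4 ×20
  A^2: L=1 ×36, L=3 ×164, L=5 ×10
  A^0: L=2 ×108, L=4 ×142, L=6 ×2
  A^-2: L=1 ×12, L=3 ×129, L=5 ×69
  A^-4: L=2 ×24, L=4 ×78, L=6 ×18
  A^-6: L=3 ×19, L=5 ×24, L=7 ×2
  A^-8: L=4 ×7, L=6 ×3
  A^-10: L=5 ×1
Each group contributes A^e * Σ count * d^(L-1):
Powers of d = -A^2 - A^-2: d^2 = A^4 + 2 + A^-4; d^3 = -A^6 - 3*A^2 - 3*A^-2 - A^-6; d^4 = A^8 + 4*A^4 + 6 + 4*A^-4 + A^-8; d^5 = -A^10 - 5*A^6 - 10*A^2 - 10*A^-2 - 5*A^-6 - A^-10; d^6 = A^12 + 6*A^8 + 15*A^4 + 20 + 15*A^-4 + 6*A^-8 + A^-12.
  A^10 * (d^2) = A^14 + 2*A^10 + A^6
  A^8 * (10*d) = -10*A^10 - 10*A^6
  A^6 * (25 + 20*d^2) = 20*A^10 + 65*A^6 + 20*A^2
  A^4 * (100*d + 20*d^3) = -20*A^10 - 160*A^6 - 160*A^2 - 20*A^-2
  A^2 * (36 + 164*d^2 + 10*d^4) = 10*A^10 + 204*A^6 + 424*A^2 + 204*A^-2 + 10*A^-6
  A^0 * (108*d + 142*d^3 + 2*d^5) = -2*A^10 - 152*A^6 - 554*A^2 - 554*A^-2 - 152*A^-6 - 2*A^-10
  A^-2 * (12 + 129*d^2 + 69*d^4) = 69*A^6 + 405*A^2 + 684*A^-2 + 405*A^-6 + 69*A^-10
  A^-4 * (24*d + 78*d^3 + 18*d^5) = -18*A^6 - 168*A^2 - 438*A^-2 - 438*A^-6 - 168*A^-10 - 18*A^-14
  A^-6 * (19*d^2 + 24*d^4 + 2*d^6) = 2*A^6 + 36*A^2 + 145*A^-2 + 222*A^-6 + 145*A^-10 + 36*A^-14 + 2*A^-18
  A^-8 * (7*d^3 + 3*d^5) = -3*A^2 - 22*A^-2 - 51*A^-6 - 51*A^-10 - 22*A^-14 - 3*A^-18
  A^-10 * (d^4) = A^-2 + 4*A^-6 + 6*A^-10 + 4*A^-14 + A^-18
Summing the groups: <K> = A^14 + A^6 - A^-10
Normalise by the writhe: (-A^3)^(-w) = (-A^3)^(-10) = A^-30, so f(A) = A^-30 * <K> = A^-16 + A^-24 - A^-40.
Substitute A = t^(-1/4), i.e. A^e → t^(-e/4): V(t) = -t^10 + t^6 + t^4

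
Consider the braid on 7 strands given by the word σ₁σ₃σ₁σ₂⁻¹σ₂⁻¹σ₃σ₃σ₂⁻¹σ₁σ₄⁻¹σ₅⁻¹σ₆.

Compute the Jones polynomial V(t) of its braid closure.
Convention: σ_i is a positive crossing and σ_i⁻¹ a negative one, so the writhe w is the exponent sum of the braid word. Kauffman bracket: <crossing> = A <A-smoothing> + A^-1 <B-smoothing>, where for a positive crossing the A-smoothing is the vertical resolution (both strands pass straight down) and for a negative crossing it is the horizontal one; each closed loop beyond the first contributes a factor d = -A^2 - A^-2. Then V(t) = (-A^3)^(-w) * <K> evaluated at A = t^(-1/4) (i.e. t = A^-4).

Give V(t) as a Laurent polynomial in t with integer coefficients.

The presented braid s1 s3 s1 s2^-1 s2^-1 s3 s3 s2^-1 s1 s4^-1 s5^-1 s6 on 7 strands reduces by inverse Markov moves (closure unchanged at each step):
  Destabilize: the word has the form β·s6 where s6 occurs only as the final letter (β ∈ B_6); drop it and the last strand → 6 strands.
  Destabilize: the word has the form β·s5^-1 where s5^-1 occurs only as the final letter (β ∈ B_5); drop it and the last strand → 5 strands.
  Destabilize: the word has the form β·s4^-1 where s4^-1 occurs only as the final letter (β ∈ B_4); drop it and the last strand → 4 strands.
Reduced to β = s1 s3 s1 s2^-1 s2^-1 s3 s3 s2^-1 s1 on 4 strands, 9 crossings.
Compute on β:
Braid: s1 s3 s1 s2^-1 s2^-1 s3 s3 s2^-1 s1 on 4 strands, 9 crossings.
Writhe w = (#positive) - (#negative) = 6 - 3 = 3.
State-sum expansion of <K>. There are 2^9 = 512 states.
For each crossing: s=0 is the vertical smoothing, s=1 horizontal. Crossing k contributes A^(sign_k * (1 - 2*s_k)); loop factor d = -A^2 - A^-2.
Tabulate the states by total A-exponent and number of loops L (A-exp: L × count):
  A^9: L=5 ×1
  A^7: L=4 ×9
  A^5: L=3 ×32, L=5 ×4
  A^3: L=2 ×55, L=4 ×28, L=6 ×1
  A^1: L=1 ×39, L=3 ×77, L=5 ×10
  A^-1: L=2 ×81, L=4 ×44, L=6 ×1
  A^-3: L=3 ×73, L=5 ×11
  A^-5: L=4 ×35, L=6 ×1
  A^-7: L=5 ×9
  A^-9: L=6 ×1
Each group contributes A^e * Σ count * d^(L-1):
Powers of d = -A^2 - A^-2: d^2 = A^4 + 2 + A^-4; d^3 = -A^6 - 3*A^2 - 3*A^-2 - A^-6; d^4 = A^8 + 4*A^4 + 6 + 4*A^-4 + A^-8; d^5 = -A^10 - 5*A^6 - 10*A^2 - 10*A^-2 - 5*A^-6 - A^-10.
  A^9 * (d^4) = A^17 + 4*A^13 + 6*A^9 + 4*A^5 + A
  A^7 * (9*d^3) = -9*A^13 - 27*A^9 - 27*A^5 - 9*A
  A^5 * (32*d^2 + 4*d^4) = 4*A^13 + 48*A^9 + 88*A^5 + 48*A + 4*A^-3
  A^3 * (55*d + 28*d^3 + d^5) = -A^13 - 33*A^9 - 149*A^5 - 149*A - 33*A^-3 - A^-7
  A^1 * (39 + 77*d^2 + 10*d^4) = 10*A^9 + 117*A^5 + 253*A + 117*A^-3 + 10*A^-7
  A^-1 * (81*d + 44*d^3 + d^5) = -A^9 - 49*A^5 - 223*A - 223*A^-3 - 49*A^-7 - A^-11
  A^-3 * (73*d^2 + 11*d^4) = 11*A^5 + 117*A + 212*A^-3 + 117*A^-7 + 11*A^-11
  A^-5 * (35*d^3 + d^5) = -A^5 - 40*A - 115*A^-3 - 115*A^-7 - 40*A^-11 - A^-15
  A^-7 * (9*d^4) = 9*A + 36*A^-3 + 54*A^-7 + 36*A^-11 + 9*A^-15
  A^-9 * (d^5) = -A - 5*A^-3 - 10*A^-7 - 10*A^-11 - 5*A^-15 - A^-19
Summing the groups: <K> = A^17 - 2*A^13 + 3*A^9 - 6*A^5 + 6*A - 7*A^-3 + 6*A^-7 - 4*A^-11 + 3*A^-15 - A^-19
Normalise by the writhe: (-A^3)^(-w) = (-A^3)^(-3) = -A^-9, so f(A) = -A^-9 * <K> = -A^8 + 2*A^4 - 3 + 6*A^-4 - 6*A^-8 + 7*A^-12 - 6*A^-16 + 4*A^-20 - 3*A^-24 + A^-28.
Substitute A = t^(-1/4), i.e. A^e → t^(-e/4): V(t) = t^7 - 3*t^6 + 4*t^5 - 6*t^4 + 7*t^3 - 6*t^2 + 6*t - 3 + 2*t^-1 - t^-2

Answer: t^7 - 3*t^6 + 4*t^5 - 6*t^4 + 7*t^3 - 6*t^2 + 6*t - 3 + 2*t^-1 - t^-2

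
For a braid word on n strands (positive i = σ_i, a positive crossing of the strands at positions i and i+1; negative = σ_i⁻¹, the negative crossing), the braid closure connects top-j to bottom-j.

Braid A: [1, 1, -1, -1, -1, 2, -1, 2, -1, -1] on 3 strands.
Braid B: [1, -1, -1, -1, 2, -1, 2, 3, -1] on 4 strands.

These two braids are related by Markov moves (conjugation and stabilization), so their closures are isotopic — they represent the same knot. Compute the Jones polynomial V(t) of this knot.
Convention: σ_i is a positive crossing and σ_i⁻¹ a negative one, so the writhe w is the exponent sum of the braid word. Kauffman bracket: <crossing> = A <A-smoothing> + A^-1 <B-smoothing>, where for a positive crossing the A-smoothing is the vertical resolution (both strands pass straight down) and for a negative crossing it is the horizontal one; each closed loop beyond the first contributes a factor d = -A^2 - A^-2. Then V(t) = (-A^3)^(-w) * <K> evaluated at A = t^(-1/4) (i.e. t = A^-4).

t - 1 + 2*t^-1 - 2*t^-2 + 2*t^-3 - 2*t^-4 + t^-5

Derivation:
Markov-equivalent braids have isotopic closures, hence identical knot invariants. Strip the Markov moves from each word to reach a common short braid β, then compute V(t) once on β.
Braid A: s1 s1 s1^-1 s1^-1 s1^-1 s2 s1^-1 s2 s1^-1 s1^-1 on 3 strands reduces by inverse Markov moves (closure unchanged at each step):
  Deconjugate: the word is γ·β·γ⁻¹ with γ = s1 s1 (prefix) and γ⁻¹ = s1^-1 s1^-1 (suffix); strip both.
Reduced to β = s1^-1 s1^-1 s1^-1 s2 s1^-1 s2 on 3 strands, 6 crossings.
Braid B: s1 s1^-1 s1^-1 s1^-1 s2 s1^-1 s2 s3 s1^-1 on 4 strands reduces by inverse Markov moves (closure unchanged at each step):
  Deconjugate: the word is γ·β·γ⁻¹ with γ = s1 (prefix) and γ⁻¹ = s1^-1 (suffix); strip both.
  Destabilize: the word has the form β·s3 where s3 occurs only as the final letter (β ∈ B_3); drop it and the last strand → 3 strands.
Reduced to β = s1^-1 s1^-1 s1^-1 s2 s1^-1 s2 on 3 strands, 6 crossings.
Both give the same β = s1^-1 s1^-1 s1^-1 s2 s1^-1 s2 on 3 strands, so one state sum suffices:
Braid: s1^-1 s1^-1 s1^-1 s2 s1^-1 s2 on 3 strands, 6 crossings.
Writhe w = (#positive) - (#negative) = 2 - 4 = -2.
State-sum expansion of <K>. There are 2^6 = 64 states.
Each crossing splits two ways (0=vertical, 1=horizontal). The state's weight is A^(#A-smoothings - #B-smoothings) * d^(loops - 1).
Tabulate the states by total A-exponent and number of loops L (A-exp: L × count):
  A^6: L=5 ×1
  A^4: L=4 ×6
  A^2: L=3 ×15
  A^0: L=2 ×19, L=4 ×1
  A^-2: L=1 ×11, L=3 ×4
  A^-4: L=2 ×6
  A^-6: L=3 ×1
Each group contributes A^e * Σ count * d^(L-1):
Powers of d = -A^2 - A^-2: d^2 = A^4 + 2 + A^-4; d^3 = -A^6 - 3*A^2 - 3*A^-2 - A^-6; d^4 = A^8 + 4*A^4 + 6 + 4*A^-4 + A^-8.
  A^6 * (d^4) = A^14 + 4*A^10 + 6*A^6 + 4*A^2 + A^-2
  A^4 * (6*d^3) = -6*A^10 - 18*A^6 - 18*A^2 - 6*A^-2
  A^2 * (15*d^2) = 15*A^6 + 30*A^2 + 15*A^-2
  A^0 * (19*d + d^3) = -A^6 - 22*A^2 - 22*A^-2 - A^-6
  A^-2 * (11 + 4*d^2) = 4*A^2 + 19*A^-2 + 4*A^-6
  A^-4 * (6*d) = -6*A^-2 - 6*A^-6
  A^-6 * (d^2) = A^-2 + 2*A^-6 + A^-10
Summing the groups: <K> = A^14 - 2*A^10 + 2*A^6 - 2*A^2 + 2*A^-2 - A^-6 + A^-10
Normalise by the writhe: (-A^3)^(-w) = (-A^3)^(2) = A^6, so f(A) = A^6 * <K> = A^20 - 2*A^16 + 2*A^12 - 2*A^8 + 2*A^4 - 1 + A^-4.
Substitute A = t^(-1/4), i.e. A^e → t^(-e/4): V(t) = t - 1 + 2*t^-1 - 2*t^-2 + 2*t^-3 - 2*t^-4 + t^-5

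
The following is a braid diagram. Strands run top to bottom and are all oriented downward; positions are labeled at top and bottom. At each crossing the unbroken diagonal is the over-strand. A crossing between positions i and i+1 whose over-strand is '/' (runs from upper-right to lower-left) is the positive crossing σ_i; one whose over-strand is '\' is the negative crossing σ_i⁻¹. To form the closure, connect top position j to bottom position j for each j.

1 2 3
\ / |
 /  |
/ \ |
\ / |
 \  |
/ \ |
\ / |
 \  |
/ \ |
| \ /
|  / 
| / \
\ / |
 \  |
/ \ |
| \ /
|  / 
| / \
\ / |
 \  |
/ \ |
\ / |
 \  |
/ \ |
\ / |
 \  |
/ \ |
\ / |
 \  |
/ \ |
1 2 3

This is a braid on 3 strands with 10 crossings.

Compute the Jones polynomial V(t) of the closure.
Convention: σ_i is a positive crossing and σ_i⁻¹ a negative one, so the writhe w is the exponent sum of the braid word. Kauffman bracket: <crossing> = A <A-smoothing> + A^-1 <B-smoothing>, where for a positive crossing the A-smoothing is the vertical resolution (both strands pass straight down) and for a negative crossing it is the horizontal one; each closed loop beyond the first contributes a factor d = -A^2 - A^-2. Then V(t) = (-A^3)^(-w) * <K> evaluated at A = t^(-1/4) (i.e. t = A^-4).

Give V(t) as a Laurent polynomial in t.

1 - t^-1 + 2*t^-2 - 2*t^-3 + 3*t^-4 - 3*t^-5 + 2*t^-6 - 2*t^-7 + t^-8

Derivation:
Reading the diagram top to bottom ('/'-over between positions i,i+1 = s_i, '\'-over = s_i^-1): braid word = s1 s1^-1 s1^-1 s2 s1^-1 s2 s1^-1 s1^-1 s1^-1 s1^-1.
The presented braid s1 s1^-1 s1^-1 s2 s1^-1 s2 s1^-1 s1^-1 s1^-1 s1^-1 on 3 strands reduces by inverse Markov moves (closure unchanged at each step):
  Deconjugate: the word is γ·β·γ⁻¹ with γ = s1 (prefix) and γ⁻¹ = s1^-1 (suffix); strip both.
Reduced to β = s1^-1 s1^-1 s2 s1^-1 s2 s1^-1 s1^-1 s1^-1 on 3 strands, 8 crossings.
Compute on β:
Braid: s1^-1 s1^-1 s2 s1^-1 s2 s1^-1 s1^-1 s1^-1 on 3 strands, 8 crossings.
Writhe w = (#positive) - (#negative) = 2 - 6 = -4.
State-sum expansion of <K>. There are 2^8 = 256 states.
For each crossing: s=0 is the vertical smoothing, s=1 horizontal. Crossing k contributes A^(sign_k * (1 - 2*s_k)); loop factor d = -A^2 - A^-2.
Tabulate the states by total A-exponent and number of loops L (A-exp: L × count):
  A^8: L=7 ×1
  A^6: L=6 ×8
  A^4: L=5 ×28
  A^2: L=4 ×55, L=6 ×1
  A^0: L=3 ×65, L=5 ×5
  A^-2: L=2 ×46, L=4 ×10
  A^-4: L=1 ×17, L=3 ×11
  A^-6: L=2 ×8
  A^-8: L=3 ×1
Each group contributes A^e * Σ count * d^(L-1):
Powers of d = -A^2 - A^-2: d^2 = A^4 + 2 + A^-4; d^3 = -A^6 - 3*A^2 - 3*A^-2 - A^-6; d^4 = A^8 + 4*A^4 + 6 + 4*A^-4 + A^-8; d^5 = -A^10 - 5*A^6 - 10*A^2 - 10*A^-2 - 5*A^-6 - A^-10; d^6 = A^12 + 6*A^8 + 15*A^4 + 20 + 15*A^-4 + 6*A^-8 + A^-12.
  A^8 * (d^6) = A^20 + 6*A^16 + 15*A^12 + 20*A^8 + 15*A^4 + 6 + A^-4
  A^6 * (8*d^5) = -8*A^16 - 40*A^12 - 80*A^8 - 80*A^4 - 40 - 8*A^-4
  A^4 * (28*d^4) = 28*A^12 + 112*A^8 + 168*A^4 + 112 + 28*A^-4
  A^2 * (55*d^3 + d^5) = -A^12 - 60*A^8 - 175*A^4 - 175 - 60*A^-4 - A^-8
  A^0 * (65*d^2 + 5*d^4) = 5*A^8 + 85*A^4 + 160 + 85*A^-4 + 5*A^-8
  A^-2 * (46*d + 10*d^3) = -10*A^4 - 76 - 76*A^-4 - 10*A^-8
  A^-4 * (17 + 11*d^2) = 11 + 39*A^-4 + 11*A^-8
  A^-6 * (8*d) = -8*A^-4 - 8*A^-8
  A^-8 * (d^2) = A^-4 + 2*A^-8 + A^-12
Summing the groups: <K> = A^20 - 2*A^16 + 2*A^12 - 3*A^8 + 3*A^4 - 2 + 2*A^-4 - A^-8 + A^-12
Normalise by the writhe: (-A^3)^(-w) = (-A^3)^(4) = A^12, so f(A) = A^12 * <K> = A^32 - 2*A^28 + 2*A^24 - 3*A^20 + 3*A^16 - 2*A^12 + 2*A^8 - A^4 + 1.
Substitute A = t^(-1/4), i.e. A^e → t^(-e/4): V(t) = 1 - t^-1 + 2*t^-2 - 2*t^-3 + 3*t^-4 - 3*t^-5 + 2*t^-6 - 2*t^-7 + t^-8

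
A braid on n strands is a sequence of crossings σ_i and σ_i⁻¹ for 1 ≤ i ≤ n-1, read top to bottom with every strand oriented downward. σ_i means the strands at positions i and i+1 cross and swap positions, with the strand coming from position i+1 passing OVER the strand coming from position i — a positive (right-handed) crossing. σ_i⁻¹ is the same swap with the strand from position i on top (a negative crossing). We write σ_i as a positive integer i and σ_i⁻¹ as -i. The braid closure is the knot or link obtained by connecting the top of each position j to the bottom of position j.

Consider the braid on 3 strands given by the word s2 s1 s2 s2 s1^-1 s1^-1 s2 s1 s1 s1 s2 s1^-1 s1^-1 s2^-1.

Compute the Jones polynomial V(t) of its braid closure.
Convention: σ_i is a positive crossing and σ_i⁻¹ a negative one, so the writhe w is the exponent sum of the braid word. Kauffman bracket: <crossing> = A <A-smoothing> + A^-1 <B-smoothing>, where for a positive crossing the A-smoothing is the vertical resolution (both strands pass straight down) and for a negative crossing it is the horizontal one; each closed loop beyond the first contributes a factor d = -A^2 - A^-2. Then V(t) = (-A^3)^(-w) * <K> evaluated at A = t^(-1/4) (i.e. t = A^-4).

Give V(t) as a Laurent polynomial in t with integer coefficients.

-t^8 + 2*t^7 - 4*t^6 + 5*t^5 - 5*t^4 + 6*t^3 - 4*t^2 + 3*t - 1

Derivation:
The presented braid s2 s1 s2 s2 s1^-1 s1^-1 s2 s1 s1 s1 s2 s1^-1 s1^-1 s2^-1 on 3 strands reduces by inverse Markov moves (closure unchanged at each step):
  Deconjugate: the word is γ·β·γ⁻¹ with γ = s2 s1 (prefix) and γ⁻¹ = s1^-1 s2^-1 (suffix); strip both.
Reduced to β = s2 s2 s1^-1 s1^-1 s2 s1 s1 s1 s2 s1^-1 on 3 strands, 10 crossings.
Compute on β:
Braid: s2 s2 s1^-1 s1^-1 s2 s1 s1 s1 s2 s1^-1 on 3 strands, 10 crossings.
Writhe w = (#positive) - (#negative) = 7 - 3 = 4.
Enumerate smoothing states for the bracket polynomial. There are 2^10 = 1024 states.
Each crossing splits two ways (0=vertical, 1=horizontal). The state's weight is A^(#A-smoothings - #B-smoothings) * d^(loops - 1).
Tabulate the states by total A-exponent and number of loops L (A-exp: L × count):
  A^10: L=4 ×1
  A^8: L=3 ×7, L=5 ×3
  A^6: L=2 ×19, L=4 ×23, L=6 ×3
  A^4: L=1 ×20, L=3 ×75, L=5 ×24, L=7 ×1
  A^2: L=2 ×114, L=4 ×86, L=6 ×10
  A^0: L=1 ×51, L=3 ×155, L=5 ×45, L=7 ×1
  A^-2: L=2 ×102, L=4 ×98, L=6 ×10
  A^-4: L=3 ×89, L=5 ×30, L=7 ×1
  A^-6: L=4 ×41, L=6 ×4
  A^-8: L=5 ×10
  A^-10: L=6 ×1
Each group contributes A^e * Σ count * d^(L-1):
Powers of d = -A^2 - A^-2: d^2 = A^4 + 2 + A^-4; d^3 = -A^6 - 3*A^2 - 3*A^-2 - A^-6; d^4 = A^8 + 4*A^4 + 6 + 4*A^-4 + A^-8; d^5 = -A^10 - 5*A^6 - 10*A^2 - 10*A^-2 - 5*A^-6 - A^-10; d^6 = A^12 + 6*A^8 + 15*A^4 + 20 + 15*A^-4 + 6*A^-8 + A^-12.
  A^10 * (d^3) = -A^16 - 3*A^12 - 3*A^8 - A^4
  A^8 * (7*d^2 + 3*d^4) = 3*A^16 + 19*A^12 + 32*A^8 + 19*A^4 + 3
  A^6 * (19*d + 23*d^3 + 3*d^5) = -3*A^16 - 38*A^12 - 118*A^8 - 118*A^4 - 38 - 3*A^-4
  A^4 * (20 + 75*d^2 + 24*d^4 + d^6) = A^16 + 30*A^12 + 186*A^8 + 334*A^4 + 186 + 30*A^-4 + A^-8
  A^2 * (114*d + 86*d^3 + 10*d^5) = -10*A^12 - 136*A^8 - 472*A^4 - 472 - 136*A^-4 - 10*A^-8
  A^0 * (51 + 155*d^2 + 45*d^4 + d^6) = A^12 + 51*A^8 + 350*A^4 + 651 + 350*A^-4 + 51*A^-8 + A^-12
  A^-2 * (102*d + 98*d^3 + 10*d^5) = -10*A^8 - 148*A^4 - 496 - 496*A^-4 - 148*A^-8 - 10*A^-12
  A^-4 * (89*d^2 + 30*d^4 + d^6) = A^8 + 36*A^4 + 224 + 378*A^-4 + 224*A^-8 + 36*A^-12 + A^-16
  A^-6 * (41*d^3 + 4*d^5) = -4*A^4 - 61 - 163*A^-4 - 163*A^-8 - 61*A^-12 - 4*A^-16
  A^-8 * (10*d^4) = 10 + 40*A^-4 + 60*A^-8 + 40*A^-12 + 10*A^-16
  A^-10 * (d^5) = -1 - 5*A^-4 - 10*A^-8 - 10*A^-12 - 5*A^-16 - A^-20
Summing the groups: <K> = -A^12 + 3*A^8 - 4*A^4 + 6 - 5*A^-4 + 5*A^-8 - 4*A^-12 + 2*A^-16 - A^-20
Normalise by the writhe: (-A^3)^(-w) = (-A^3)^(-4) = A^-12, so f(A) = A^-12 * <K> = -1 + 3*A^-4 - 4*A^-8 + 6*A^-12 - 5*A^-16 + 5*A^-20 - 4*A^-24 + 2*A^-28 - A^-32.
Substitute A = t^(-1/4), i.e. A^e → t^(-e/4): V(t) = -t^8 + 2*t^7 - 4*t^6 + 5*t^5 - 5*t^4 + 6*t^3 - 4*t^2 + 3*t - 1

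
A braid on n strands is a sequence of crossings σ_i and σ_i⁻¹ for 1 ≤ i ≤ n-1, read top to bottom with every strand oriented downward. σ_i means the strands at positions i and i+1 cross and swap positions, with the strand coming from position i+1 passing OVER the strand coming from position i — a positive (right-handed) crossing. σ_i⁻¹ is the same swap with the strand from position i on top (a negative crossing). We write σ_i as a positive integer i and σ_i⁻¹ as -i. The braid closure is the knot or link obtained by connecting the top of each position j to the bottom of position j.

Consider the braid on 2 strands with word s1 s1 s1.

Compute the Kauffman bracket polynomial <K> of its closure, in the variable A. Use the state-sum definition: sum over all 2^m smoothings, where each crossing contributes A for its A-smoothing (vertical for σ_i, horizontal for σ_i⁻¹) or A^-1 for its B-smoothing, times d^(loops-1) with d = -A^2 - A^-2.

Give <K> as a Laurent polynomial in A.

-A^5 - A^-3 + A^-7

Derivation:
Braid: s1 s1 s1 on 2 strands, 3 crossings.
Writhe w = (#positive) - (#negative) = 3 - 0 = 3.
State-sum expansion of <K>. There are 2^3 = 8 states.
For each crossing: s=0 is the vertical smoothing, s=1 horizontal. Crossing k contributes A^(sign_k * (1 - 2*s_k)); loop factor d = -A^2 - A^-2.
  state 000: A-exp=+3, loops=2, term = A^3 * d^1
  state 001: A-exp=+1, loops=1, term = A^1 * d^0
  state 010: A-exp=+1, loops=1, term = A^1 * d^0
  state 011: A-exp=-1, loops=2, term = A^-1 * d^1
  state 100: A-exp=+1, loops=1, term = A^1 * d^0
  state 101: A-exp=-1, loops=2, term = A^-1 * d^1
  state 110: A-exp=-1, loops=2, term = A^-1 * d^1
  state 111: A-exp=-3, loops=3, term = A^-3 * d^2
Collect the terms by A-exponent (count of states per loop number):
Powers of d = -A^2 - A^-2: d^2 = A^4 + 2 + A^-4.
  A^3 * (d) = -A^5 - A
  A^1 * (3) = 3*A
  A^-1 * (3*d) = -3*A - 3*A^-3
  A^-3 * (d^2) = A + 2*A^-3 + A^-7
Summing the groups: <K> = -A^5 - A^-3 + A^-7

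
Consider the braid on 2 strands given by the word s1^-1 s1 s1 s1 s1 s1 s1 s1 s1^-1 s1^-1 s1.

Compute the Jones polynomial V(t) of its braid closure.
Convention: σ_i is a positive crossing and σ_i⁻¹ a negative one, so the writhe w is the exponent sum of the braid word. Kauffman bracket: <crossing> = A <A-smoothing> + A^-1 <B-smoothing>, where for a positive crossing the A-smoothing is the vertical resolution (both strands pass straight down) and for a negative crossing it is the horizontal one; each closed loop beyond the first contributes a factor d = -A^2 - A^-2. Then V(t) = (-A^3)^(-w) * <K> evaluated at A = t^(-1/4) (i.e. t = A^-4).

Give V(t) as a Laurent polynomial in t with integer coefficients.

-t^7 + t^6 - t^5 + t^4 + t^2

Derivation:
The presented braid s1^-1 s1 s1 s1 s1 s1 s1 s1 s1^-1 s1^-1 s1 on 2 strands reduces by inverse Markov moves (closure unchanged at each step):
  Deconjugate: the word is γ·β·γ⁻¹ with γ = s1^-1 (prefix) and γ⁻¹ = s1 (suffix); strip both.
  Deconjugate: the word is γ·β·γ⁻¹ with γ = s1 s1 (prefix) and γ⁻¹ = s1^-1 s1^-1 (suffix); strip both.
Reduced to β = s1 s1 s1 s1 s1 on 2 strands, 5 crossings.
Compute on β:
Braid: s1 s1 s1 s1 s1 on 2 strands, 5 crossings.
Writhe w = (#positive) - (#negative) = 5 - 0 = 5.
Computing the Kauffman bracket via state sum. There are 2^5 = 32 states.
Smooth each crossing (0=||, 1=⌣⌢); contribution A^(Σ sign_k(1-2s_k)) * d^(L-1).
  state 00000: A-exp=+5, loops=2, term = A^5 * d^1
  state 00001: A-exp=+3, loops=1, term = A^3 * d^0
  state 00010: A-exp=+3, loops=1, term = A^3 * d^0
  state 00011: A-exp=+1, loops=2, term = A^1 * d^1
  state 00100: A-exp=+3, loops=1, term = A^3 * d^0
  state 00101: A-exp=+1, loops=2, term = A^1 * d^1
  state 00110: A-exp=+1, loops=2, term = A^1 * d^1
  state 00111: A-exp=-1, loops=3, term = A^-1 * d^2
  state 01000: A-exp=+3, loops=1, term = A^3 * d^0
  state 01001: A-exp=+1, loops=2, term = A^1 * d^1
  state 01010: A-exp=+1, loops=2, term = A^1 * d^1
  state 01011: A-exp=-1, loops=3, term = A^-1 * d^2
  state 01100: A-exp=+1, loops=2, term = A^1 * d^1
  state 01101: A-exp=-1, loops=3, term = A^-1 * d^2
  state 01110: A-exp=-1, loops=3, term = A^-1 * d^2
  state 01111: A-exp=-3, loops=4, term = A^-3 * d^3
  state 10000: A-exp=+3, loops=1, term = A^3 * d^0
  state 10001: A-exp=+1, loops=2, term = A^1 * d^1
  state 10010: A-exp=+1, loops=2, term = A^1 * d^1
  state 10011: A-exp=-1, loops=3, term = A^-1 * d^2
  state 10100: A-exp=+1, loops=2, term = A^1 * d^1
  state 10101: A-exp=-1, loops=3, term = A^-1 * d^2
  state 10110: A-exp=-1, loops=3, term = A^-1 * d^2
  state 10111: A-exp=-3, loops=4, term = A^-3 * d^3
  state 11000: A-exp=+1, loops=2, term = A^1 * d^1
  state 11001: A-exp=-1, loops=3, term = A^-1 * d^2
  state 11010: A-exp=-1, loops=3, term = A^-1 * d^2
  state 11011: A-exp=-3, loops=4, term = A^-3 * d^3
  state 11100: A-exp=-1, loops=3, term = A^-1 * d^2
  state 11101: A-exp=-3, loops=4, term = A^-3 * d^3
  state 11110: A-exp=-3, loops=4, term = A^-3 * d^3
  state 11111: A-exp=-5, loops=5, term = A^-5 * d^4
Collect the terms by A-exponent (count of states per loop number):
Powers of d = -A^2 - A^-2: d^2 = A^4 + 2 + A^-4; d^3 = -A^6 - 3*A^2 - 3*A^-2 - A^-6; d^4 = A^8 + 4*A^4 + 6 + 4*A^-4 + A^-8.
  A^5 * (d) = -A^7 - A^3
  A^3 * (5) = 5*A^3
  A^1 * (10*d) = -10*A^3 - 10*A^-1
  A^-1 * (10*d^2) = 10*A^3 + 20*A^-1 + 10*A^-5
  A^-3 * (5*d^3) = -5*A^3 - 15*A^-1 - 15*A^-5 - 5*A^-9
  A^-5 * (d^4) = A^3 + 4*A^-1 + 6*A^-5 + 4*A^-9 + A^-13
Summing the groups: <K> = -A^7 - A^-1 + A^-5 - A^-9 + A^-13
Normalise by the writhe: (-A^3)^(-w) = (-A^3)^(-5) = -A^-15, so f(A) = -A^-15 * <K> = A^-8 + A^-16 - A^-20 + A^-24 - A^-28.
Substitute A = t^(-1/4), i.e. A^e → t^(-e/4): V(t) = -t^7 + t^6 - t^5 + t^4 + t^2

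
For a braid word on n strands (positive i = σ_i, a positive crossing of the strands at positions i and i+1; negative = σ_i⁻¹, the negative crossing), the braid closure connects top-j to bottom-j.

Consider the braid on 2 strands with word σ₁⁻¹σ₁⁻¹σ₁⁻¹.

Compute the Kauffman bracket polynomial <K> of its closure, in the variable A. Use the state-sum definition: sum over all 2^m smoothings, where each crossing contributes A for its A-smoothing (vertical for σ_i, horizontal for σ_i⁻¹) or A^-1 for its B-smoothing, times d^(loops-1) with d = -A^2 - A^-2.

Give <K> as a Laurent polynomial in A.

A^7 - A^3 - A^-5

Derivation:
Braid: s1^-1 s1^-1 s1^-1 on 2 strands, 3 crossings.
Writhe w = (#positive) - (#negative) = 0 - 3 = -3.
State-sum expansion of <K>. There are 2^3 = 8 states.
For each crossing: s=0 is the vertical smoothing, s=1 horizontal. Crossing k contributes A^(sign_k * (1 - 2*s_k)); loop factor d = -A^2 - A^-2.
  state 000: A-exp=-3, loops=2, term = A^-3 * d^1
  state 001: A-exp=-1, loops=1, term = A^-1 * d^0
  state 010: A-exp=-1, loops=1, term = A^-1 * d^0
  state 011: A-exp=+1, loops=2, term = A^1 * d^1
  state 100: A-exp=-1, loops=1, term = A^-1 * d^0
  state 101: A-exp=+1, loops=2, term = A^1 * d^1
  state 110: A-exp=+1, loops=2, term = A^1 * d^1
  state 111: A-exp=+3, loops=3, term = A^3 * d^2
Collect the terms by A-exponent (count of states per loop number):
Powers of d = -A^2 - A^-2: d^2 = A^4 + 2 + A^-4.
  A^3 * (d^2) = A^7 + 2*A^3 + A^-1
  A^1 * (3*d) = -3*A^3 - 3*A^-1
  A^-1 * (3) = 3*A^-1
  A^-3 * (d) = -A^-1 - A^-5
Summing the groups: <K> = A^7 - A^3 - A^-5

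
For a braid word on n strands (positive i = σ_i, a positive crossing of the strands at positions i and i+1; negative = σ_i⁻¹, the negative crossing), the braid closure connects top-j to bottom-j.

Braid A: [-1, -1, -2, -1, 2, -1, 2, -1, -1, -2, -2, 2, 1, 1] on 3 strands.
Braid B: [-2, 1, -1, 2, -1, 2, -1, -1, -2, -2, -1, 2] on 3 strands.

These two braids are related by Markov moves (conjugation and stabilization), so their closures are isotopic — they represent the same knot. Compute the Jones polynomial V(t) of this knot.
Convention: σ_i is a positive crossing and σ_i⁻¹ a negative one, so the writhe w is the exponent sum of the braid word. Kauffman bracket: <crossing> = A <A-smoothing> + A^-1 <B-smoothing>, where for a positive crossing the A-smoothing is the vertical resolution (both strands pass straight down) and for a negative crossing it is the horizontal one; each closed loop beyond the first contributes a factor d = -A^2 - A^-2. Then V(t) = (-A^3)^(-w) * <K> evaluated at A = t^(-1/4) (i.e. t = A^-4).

2*t^-1 - 2*t^-2 + 3*t^-3 - 3*t^-4 + 2*t^-5 - 2*t^-6 + t^-7

Derivation:
Markov-equivalent braids have isotopic closures, hence identical knot invariants. Strip the Markov moves from each word to reach a common short braid β, then compute V(t) once on β.
Braid A: s1^-1 s1^-1 s2^-1 s1^-1 s2 s1^-1 s2 s1^-1 s1^-1 s2^-1 s2^-1 s2 s1 s1 on 3 strands reduces by inverse Markov moves (closure unchanged at each step):
  Deconjugate: the word is γ·β·γ⁻¹ with γ = s1^-1 s1^-1 (prefix) and γ⁻¹ = s1 s1 (suffix); strip both.
  Deconjugate: the word is γ·β·γ⁻¹ with γ = s2^-1 (prefix) and γ⁻¹ = s2 (suffix); strip both.
Reduced to β = s1^-1 s2 s1^-1 s2 s1^-1 s1^-1 s2^-1 s2^-1 on 3 strands, 8 crossings.
Braid B: s2^-1 s1 s1^-1 s2 s1^-1 s2 s1^-1 s1^-1 s2^-1 s2^-1 s1^-1 s2 on 3 strands reduces by inverse Markov moves (closure unchanged at each step):
  Deconjugate: the word is γ·β·γ⁻¹ with γ = s2^-1 (prefix) and γ⁻¹ = s2 (suffix); strip both.
  Deconjugate: the word is γ·β·γ⁻¹ with γ = s1 (prefix) and γ⁻¹ = s1^-1 (suffix); strip both.
Reduced to β = s1^-1 s2 s1^-1 s2 s1^-1 s1^-1 s2^-1 s2^-1 on 3 strands, 8 crossings.
Both give the same β = s1^-1 s2 s1^-1 s2 s1^-1 s1^-1 s2^-1 s2^-1 on 3 strands, so one state sum suffices:
Braid: s1^-1 s2 s1^-1 s2 s1^-1 s1^-1 s2^-1 s2^-1 on 3 strands, 8 crossings.
Writhe w = (#positive) - (#negative) = 2 - 6 = -4.
Enumerate smoothing states for the bracket polynomial. There are 2^8 = 256 states.
Smooth each crossing (0=||, 1=⌣⌢); contribution A^(Σ sign_k(1-2s_k)) * d^(L-1).
Tabulate the states by total A-exponent and number of loops L (A-exp: L × count):
  A^8: L=5 ×1
  A^6: L=4 ×8
  A^4: L=3 ×26, L=5 ×2
  A^2: L=2 ×41, L=4 ×15
  A^0: L=1 ×26, L=3 ×43, L=5 ×1
  A^-2: L=2 ×47, L=4 ×9
  A^-4: L=1 ×11, L=3 ×16, L=5 ×1
  A^-6: L=2 ×6, L=4 ×2
  A^-8: L=3 ×1
Each group contributes A^e * Σ count * d^(L-1):
Powers of d = -A^2 - A^-2: d^2 = A^4 + 2 + A^-4; d^3 = -A^6 - 3*A^2 - 3*A^-2 - A^-6; d^4 = A^8 + 4*A^4 + 6 + 4*A^-4 + A^-8.
  A^8 * (d^4) = A^16 + 4*A^12 + 6*A^8 + 4*A^4 + 1
  A^6 * (8*d^3) = -8*A^12 - 24*A^8 - 24*A^4 - 8
  A^4 * (26*d^2 + 2*d^4) = 2*A^12 + 34*A^8 + 64*A^4 + 34 + 2*A^-4
  A^2 * (41*d + 15*d^3) = -15*A^8 - 86*A^4 - 86 - 15*A^-4
  A^0 * (26 + 43*d^2 + d^4) = A^8 + 47*A^4 + 118 + 47*A^-4 + A^-8
  A^-2 * (47*d + 9*d^3) = -9*A^4 - 74 - 74*A^-4 - 9*A^-8
  A^-4 * (11 + 16*d^2 + d^4) = A^4 + 20 + 49*A^-4 + 20*A^-8 + A^-12
  A^-6 * (6*d + 2*d^3) = -2 - 12*A^-4 - 12*A^-8 - 2*A^-12
  A^-8 * (d^2) = A^-4 + 2*A^-8 + A^-12
Summing the groups: <K> = A^16 - 2*A^12 + 2*A^8 - 3*A^4 + 3 - 2*A^-4 + 2*A^-8
Normalise by the writhe: (-A^3)^(-w) = (-A^3)^(4) = A^12, so f(A) = A^12 * <K> = A^28 - 2*A^24 + 2*A^20 - 3*A^16 + 3*A^12 - 2*A^8 + 2*A^4.
Substitute A = t^(-1/4), i.e. A^e → t^(-e/4): V(t) = 2*t^-1 - 2*t^-2 + 3*t^-3 - 3*t^-4 + 2*t^-5 - 2*t^-6 + t^-7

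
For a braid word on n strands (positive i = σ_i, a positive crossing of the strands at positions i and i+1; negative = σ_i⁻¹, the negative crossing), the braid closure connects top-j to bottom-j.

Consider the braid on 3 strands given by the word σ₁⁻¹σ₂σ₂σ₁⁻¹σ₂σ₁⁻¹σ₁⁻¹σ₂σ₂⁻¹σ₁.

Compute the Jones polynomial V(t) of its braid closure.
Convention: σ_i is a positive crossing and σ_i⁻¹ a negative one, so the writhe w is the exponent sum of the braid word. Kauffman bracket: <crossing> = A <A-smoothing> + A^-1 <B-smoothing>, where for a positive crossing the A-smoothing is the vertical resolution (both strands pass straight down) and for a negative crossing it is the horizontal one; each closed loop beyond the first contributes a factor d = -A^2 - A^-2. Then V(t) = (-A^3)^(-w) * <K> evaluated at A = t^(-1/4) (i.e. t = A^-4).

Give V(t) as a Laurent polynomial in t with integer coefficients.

The presented braid s1^-1 s2 s2 s1^-1 s2 s1^-1 s1^-1 s2 s2^-1 s1 on 3 strands reduces by inverse Markov moves (closure unchanged at each step):
  Deconjugate: the word is γ·β·γ⁻¹ with γ = s1^-1 s2 (prefix) and γ⁻¹ = s2^-1 s1 (suffix); strip both.
Reduced to β = s2 s1^-1 s2 s1^-1 s1^-1 s2 on 3 strands, 6 crossings.
Compute on β:
Braid: s2 s1^-1 s2 s1^-1 s1^-1 s2 on 3 strands, 6 crossings.
Writhe w = (#positive) - (#negative) = 3 - 3 = 0.
State-sum expansion of <K>. There are 2^6 = 64 states.
Smooth each crossing (0=||, 1=⌣⌢); contribution A^(Σ sign_k(1-2s_k)) * d^(L-1).
Tabulate the states by total A-exponent and number of loops L (A-exp: L × count):
  A^6: L=4 ×1
  A^4: L=3 ×6
  A^2: L=2 ×14, L=4 ×1
  A^0: L=1 ×13, L=3 ×7
  A^-2: L=2 ×14, L=4 ×1
  A^-4: L=3 ×6
  A^-6: L=4 ×1
Each group contributes A^e * Σ count * d^(L-1):
Powers of d = -A^2 - A^-2: d^2 = A^4 + 2 + A^-4; d^3 = -A^6 - 3*A^2 - 3*A^-2 - A^-6.
  A^6 * (d^3) = -A^12 - 3*A^8 - 3*A^4 - 1
  A^4 * (6*d^2) = 6*A^8 + 12*A^4 + 6
  A^2 * (14*d + d^3) = -A^8 - 17*A^4 - 17 - A^-4
  A^0 * (13 + 7*d^2) = 7*A^4 + 27 + 7*A^-4
  A^-2 * (14*d + d^3) = -A^4 - 17 - 17*A^-4 - A^-8
  A^-4 * (6*d^2) = 6 + 12*A^-4 + 6*A^-8
  A^-6 * (d^3) = -1 - 3*A^-4 - 3*A^-8 - A^-12
Summing the groups: <K> = -A^12 + 2*A^8 - 2*A^4 + 3 - 2*A^-4 + 2*A^-8 - A^-12
Normalise by the writhe: (-A^3)^(-w) = (-A^3)^(0) = 1, so f(A) = 1 * <K> = -A^12 + 2*A^8 - 2*A^4 + 3 - 2*A^-4 + 2*A^-8 - A^-12.
Substitute A = t^(-1/4), i.e. A^e → t^(-e/4): V(t) = -t^3 + 2*t^2 - 2*t + 3 - 2*t^-1 + 2*t^-2 - t^-3

Answer: -t^3 + 2*t^2 - 2*t + 3 - 2*t^-1 + 2*t^-2 - t^-3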